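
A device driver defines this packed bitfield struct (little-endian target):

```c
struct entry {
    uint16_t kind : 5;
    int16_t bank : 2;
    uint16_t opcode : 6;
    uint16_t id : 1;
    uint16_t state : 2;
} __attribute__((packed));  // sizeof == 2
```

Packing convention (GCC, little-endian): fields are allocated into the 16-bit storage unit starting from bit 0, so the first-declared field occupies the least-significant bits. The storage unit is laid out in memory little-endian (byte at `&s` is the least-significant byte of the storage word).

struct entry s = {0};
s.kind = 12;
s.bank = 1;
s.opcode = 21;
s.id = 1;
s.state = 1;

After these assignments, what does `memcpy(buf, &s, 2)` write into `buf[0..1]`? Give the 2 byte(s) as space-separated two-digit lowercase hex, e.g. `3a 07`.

kind:5 = 12 → 0xc << 0 → word 0x000c
bank:2 = 1 → 0x1 << 5 → word 0x002c
opcode:6 = 21 → 0x15 << 7 → word 0x0aac
id:1 = 1 → 0x1 << 13 → word 0x2aac
state:2 = 1 → 0x1 << 14 → word 0x6aac
word = 0x6aac → little-endian bytes:
  [0]=0xac  [1]=0x6a

ac 6a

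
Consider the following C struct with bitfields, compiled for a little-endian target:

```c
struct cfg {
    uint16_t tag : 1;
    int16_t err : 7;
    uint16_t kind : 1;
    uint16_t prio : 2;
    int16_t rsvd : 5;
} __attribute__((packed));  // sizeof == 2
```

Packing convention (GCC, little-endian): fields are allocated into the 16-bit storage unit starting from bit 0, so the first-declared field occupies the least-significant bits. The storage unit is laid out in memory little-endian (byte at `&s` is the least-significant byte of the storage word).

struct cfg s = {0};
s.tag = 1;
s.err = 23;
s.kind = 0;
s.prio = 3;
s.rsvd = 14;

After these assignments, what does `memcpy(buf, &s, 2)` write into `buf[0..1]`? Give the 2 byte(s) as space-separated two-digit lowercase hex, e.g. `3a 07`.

2f 76

tag:1 = 1 → 0x1 << 0 → word 0x0001
err:7 = 23 → 0x17 << 1 → word 0x002f
kind:1 = 0 → 0x0 << 8 → word 0x002f
prio:2 = 3 → 0x3 << 9 → word 0x062f
rsvd:5 = 14 → 0xe << 11 → word 0x762f
word = 0x762f → little-endian bytes:
  [0]=0x2f  [1]=0x76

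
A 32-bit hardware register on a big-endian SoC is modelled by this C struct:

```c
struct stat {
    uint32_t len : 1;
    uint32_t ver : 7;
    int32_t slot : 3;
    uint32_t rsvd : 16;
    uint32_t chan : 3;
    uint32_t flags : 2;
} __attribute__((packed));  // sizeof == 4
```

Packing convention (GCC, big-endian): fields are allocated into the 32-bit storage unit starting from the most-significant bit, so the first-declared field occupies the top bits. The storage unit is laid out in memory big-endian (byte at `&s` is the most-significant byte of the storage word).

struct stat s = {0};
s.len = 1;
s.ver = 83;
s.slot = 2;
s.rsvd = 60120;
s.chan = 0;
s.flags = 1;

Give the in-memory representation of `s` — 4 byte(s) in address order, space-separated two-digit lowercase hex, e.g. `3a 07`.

len (1b) val=1 bits=0x1 at bit 31: 0x80000000
ver (7b) val=83 bits=0x53 at bit 24: 0xd3000000
slot (3b) val=2 bits=0x2 at bit 21: 0xd3400000
rsvd (16b) val=60120 bits=0xead8 at bit 5: 0xd35d5b00
chan (3b) val=0 bits=0x0 at bit 2: 0xd35d5b00
flags (2b) val=1 bits=0x1 at bit 0: 0xd35d5b01
word = 0xd35d5b01 → big-endian bytes:
  [0]=0xd3  [1]=0x5d  [2]=0x5b  [3]=0x01

d3 5d 5b 01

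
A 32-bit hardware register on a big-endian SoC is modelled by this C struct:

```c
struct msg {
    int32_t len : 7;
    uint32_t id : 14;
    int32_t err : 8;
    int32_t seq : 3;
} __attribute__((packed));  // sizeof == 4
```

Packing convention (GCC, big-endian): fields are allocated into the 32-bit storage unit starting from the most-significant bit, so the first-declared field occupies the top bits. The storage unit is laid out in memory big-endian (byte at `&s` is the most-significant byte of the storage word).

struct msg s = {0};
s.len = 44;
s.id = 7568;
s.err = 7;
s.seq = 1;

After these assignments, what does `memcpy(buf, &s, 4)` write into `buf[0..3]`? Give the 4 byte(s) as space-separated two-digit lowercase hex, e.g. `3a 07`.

len:7 = 44 → 0x2c << 25 → word 0x58000000
id:14 = 7568 → 0x1d90 << 11 → word 0x58ec8000
err:8 = 7 → 0x7 << 3 → word 0x58ec8038
seq:3 = 1 → 0x1 << 0 → word 0x58ec8039
word = 0x58ec8039 → big-endian bytes:
  [0]=0x58  [1]=0xec  [2]=0x80  [3]=0x39

58 ec 80 39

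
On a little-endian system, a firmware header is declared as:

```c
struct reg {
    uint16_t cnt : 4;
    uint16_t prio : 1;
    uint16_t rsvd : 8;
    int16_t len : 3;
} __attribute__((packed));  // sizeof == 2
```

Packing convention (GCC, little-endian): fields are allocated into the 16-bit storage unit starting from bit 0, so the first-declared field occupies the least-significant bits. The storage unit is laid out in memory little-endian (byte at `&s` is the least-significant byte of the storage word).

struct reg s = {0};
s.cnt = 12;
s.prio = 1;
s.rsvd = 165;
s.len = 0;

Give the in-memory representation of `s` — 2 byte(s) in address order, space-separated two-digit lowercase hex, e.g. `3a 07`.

bc 14

cnt (4b) val=12 bits=0xc at bit 0: 0x000c
prio (1b) val=1 bits=0x1 at bit 4: 0x001c
rsvd (8b) val=165 bits=0xa5 at bit 5: 0x14bc
len (3b) val=0 bits=0x0 at bit 13: 0x14bc
word = 0x14bc → little-endian bytes:
  [0]=0xbc  [1]=0x14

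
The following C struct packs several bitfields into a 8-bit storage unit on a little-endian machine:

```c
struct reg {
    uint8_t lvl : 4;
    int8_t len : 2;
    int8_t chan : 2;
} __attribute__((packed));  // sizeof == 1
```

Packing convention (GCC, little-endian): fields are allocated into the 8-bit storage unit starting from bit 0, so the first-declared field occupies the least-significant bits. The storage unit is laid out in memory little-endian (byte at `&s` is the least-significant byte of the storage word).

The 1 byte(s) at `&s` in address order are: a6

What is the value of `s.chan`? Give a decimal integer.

[0]=0xa6 (little-endian) → word 0xa6
lvl [0+:4] = (word>>0) & 0xf = 6
len [4+:2] = (word>>4) & 0x3 = 2
chan [6+:2] = (word>>6) & 0x3 = 2  ←
chan signed 2b, MSB=1: 2 - 4 = -2

-2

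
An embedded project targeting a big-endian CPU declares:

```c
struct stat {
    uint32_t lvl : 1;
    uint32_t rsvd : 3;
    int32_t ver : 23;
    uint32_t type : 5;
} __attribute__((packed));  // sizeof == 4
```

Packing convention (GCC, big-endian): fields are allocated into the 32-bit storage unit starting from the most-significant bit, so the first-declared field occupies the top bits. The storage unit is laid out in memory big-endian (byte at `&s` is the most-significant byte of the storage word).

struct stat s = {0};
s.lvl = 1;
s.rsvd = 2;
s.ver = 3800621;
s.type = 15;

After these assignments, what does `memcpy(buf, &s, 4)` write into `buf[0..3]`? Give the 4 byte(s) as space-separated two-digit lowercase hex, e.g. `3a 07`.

[31+:1] lvl=1 & 0x1 = 0x1; word=0x80000000
[28+:3] rsvd=2 & 0x7 = 0x2; word=0xa0000000
[5+:23] ver=3800621 & 0x7fffff = 0x39fe2d; word=0xa73fc5a0
[0+:5] type=15 & 0x1f = 0xf; word=0xa73fc5af
word = 0xa73fc5af → big-endian bytes:
  [0]=0xa7  [1]=0x3f  [2]=0xc5  [3]=0xaf

a7 3f c5 af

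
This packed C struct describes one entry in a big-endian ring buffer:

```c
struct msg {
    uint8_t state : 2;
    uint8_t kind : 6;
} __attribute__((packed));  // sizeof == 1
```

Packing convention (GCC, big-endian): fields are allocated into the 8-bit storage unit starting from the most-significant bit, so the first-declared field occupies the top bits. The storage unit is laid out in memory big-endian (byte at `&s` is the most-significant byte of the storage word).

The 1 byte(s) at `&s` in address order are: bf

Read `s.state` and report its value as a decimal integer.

[0]=0xbf (big-endian) → word 0xbf
state:2 @ bit 6 → (0xbf>>6)&0x3 = 0x2  ←
kind:6 @ bit 0 → (0xbf>>0)&0x3f = 0x3f

2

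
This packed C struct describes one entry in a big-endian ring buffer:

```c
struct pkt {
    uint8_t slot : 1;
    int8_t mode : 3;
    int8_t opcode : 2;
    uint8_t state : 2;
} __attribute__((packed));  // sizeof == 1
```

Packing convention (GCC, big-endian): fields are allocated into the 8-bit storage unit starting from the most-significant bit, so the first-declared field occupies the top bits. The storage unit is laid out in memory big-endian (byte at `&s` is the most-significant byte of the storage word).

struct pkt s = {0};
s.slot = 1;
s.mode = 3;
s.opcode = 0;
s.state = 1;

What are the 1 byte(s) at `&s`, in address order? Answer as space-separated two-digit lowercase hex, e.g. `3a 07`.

b1

slot (1b) val=1 bits=0x1 at bit 7: 0x80
mode (3b) val=3 bits=0x3 at bit 4: 0xb0
opcode (2b) val=0 bits=0x0 at bit 2: 0xb0
state (2b) val=1 bits=0x1 at bit 0: 0xb1
word = 0xb1 → big-endian bytes:
  [0]=0xb1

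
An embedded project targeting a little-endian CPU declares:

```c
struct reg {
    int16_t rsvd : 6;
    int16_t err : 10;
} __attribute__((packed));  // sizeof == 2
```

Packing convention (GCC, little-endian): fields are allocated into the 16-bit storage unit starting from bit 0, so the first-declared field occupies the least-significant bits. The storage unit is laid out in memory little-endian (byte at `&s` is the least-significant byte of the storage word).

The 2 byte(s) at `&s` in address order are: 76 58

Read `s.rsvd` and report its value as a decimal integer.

-10

[0]=0x76 [1]=0x58 (little-endian) → word 0x5876
rsvd:6 @ bit 0 → (0x5876>>0)&0x3f = 0x36  ←
err:10 @ bit 6 → (0x5876>>6)&0x3ff = 0x161
rsvd signed 6b, MSB=1: 54 - 64 = -10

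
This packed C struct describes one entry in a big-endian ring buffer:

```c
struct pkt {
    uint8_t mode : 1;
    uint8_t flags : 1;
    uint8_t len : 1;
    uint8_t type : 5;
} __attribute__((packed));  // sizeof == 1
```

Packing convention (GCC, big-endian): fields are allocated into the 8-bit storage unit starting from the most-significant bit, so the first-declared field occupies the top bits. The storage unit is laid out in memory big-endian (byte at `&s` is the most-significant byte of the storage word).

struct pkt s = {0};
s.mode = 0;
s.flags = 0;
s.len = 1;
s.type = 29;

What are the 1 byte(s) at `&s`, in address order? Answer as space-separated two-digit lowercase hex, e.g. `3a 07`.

3d

mode:1 = 0 → 0x0 << 7 → word 0x00
flags:1 = 0 → 0x0 << 6 → word 0x00
len:1 = 1 → 0x1 << 5 → word 0x20
type:5 = 29 → 0x1d << 0 → word 0x3d
word = 0x3d → big-endian bytes:
  [0]=0x3d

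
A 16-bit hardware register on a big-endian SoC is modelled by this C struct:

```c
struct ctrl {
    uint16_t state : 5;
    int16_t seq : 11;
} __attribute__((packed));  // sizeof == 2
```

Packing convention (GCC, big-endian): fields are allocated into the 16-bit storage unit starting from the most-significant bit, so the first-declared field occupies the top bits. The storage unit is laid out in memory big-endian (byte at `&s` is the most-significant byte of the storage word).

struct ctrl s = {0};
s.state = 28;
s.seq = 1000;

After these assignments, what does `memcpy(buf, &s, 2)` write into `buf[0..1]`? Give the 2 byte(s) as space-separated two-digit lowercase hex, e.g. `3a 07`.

state (5b) val=28 bits=0x1c at bit 11: 0xe000
seq (11b) val=1000 bits=0x3e8 at bit 0: 0xe3e8
word = 0xe3e8 → big-endian bytes:
  [0]=0xe3  [1]=0xe8

e3 e8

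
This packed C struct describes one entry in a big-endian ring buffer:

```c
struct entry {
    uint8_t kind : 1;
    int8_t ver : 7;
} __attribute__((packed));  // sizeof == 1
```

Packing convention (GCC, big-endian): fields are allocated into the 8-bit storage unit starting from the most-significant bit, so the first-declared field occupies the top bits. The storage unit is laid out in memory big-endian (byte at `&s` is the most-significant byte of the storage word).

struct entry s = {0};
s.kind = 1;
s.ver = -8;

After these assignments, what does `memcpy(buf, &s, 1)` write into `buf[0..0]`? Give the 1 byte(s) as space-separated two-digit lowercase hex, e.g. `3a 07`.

f8

[7+:1] kind=1 & 0x1 = 0x1; word=0x80
[0+:7] ver=-8 & 0x7f = 0x78; word=0xf8
word = 0xf8 → big-endian bytes:
  [0]=0xf8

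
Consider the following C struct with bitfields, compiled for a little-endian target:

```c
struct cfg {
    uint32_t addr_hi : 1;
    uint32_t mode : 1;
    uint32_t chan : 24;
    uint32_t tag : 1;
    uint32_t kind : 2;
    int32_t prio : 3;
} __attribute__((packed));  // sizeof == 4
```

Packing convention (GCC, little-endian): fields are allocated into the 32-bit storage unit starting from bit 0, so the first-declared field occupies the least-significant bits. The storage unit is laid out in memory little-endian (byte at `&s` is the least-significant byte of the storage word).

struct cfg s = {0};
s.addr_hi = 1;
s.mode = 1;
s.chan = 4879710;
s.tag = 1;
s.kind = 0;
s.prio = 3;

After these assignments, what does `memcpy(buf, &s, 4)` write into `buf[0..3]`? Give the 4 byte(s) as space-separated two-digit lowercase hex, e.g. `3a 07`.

addr_hi (1b) val=1 bits=0x1 at bit 0: 0x00000001
mode (1b) val=1 bits=0x1 at bit 1: 0x00000003
chan (24b) val=4879710 bits=0x4a755e at bit 2: 0x0129d57b
tag (1b) val=1 bits=0x1 at bit 26: 0x0529d57b
kind (2b) val=0 bits=0x0 at bit 27: 0x0529d57b
prio (3b) val=3 bits=0x3 at bit 29: 0x6529d57b
word = 0x6529d57b → little-endian bytes:
  [0]=0x7b  [1]=0xd5  [2]=0x29  [3]=0x65

7b d5 29 65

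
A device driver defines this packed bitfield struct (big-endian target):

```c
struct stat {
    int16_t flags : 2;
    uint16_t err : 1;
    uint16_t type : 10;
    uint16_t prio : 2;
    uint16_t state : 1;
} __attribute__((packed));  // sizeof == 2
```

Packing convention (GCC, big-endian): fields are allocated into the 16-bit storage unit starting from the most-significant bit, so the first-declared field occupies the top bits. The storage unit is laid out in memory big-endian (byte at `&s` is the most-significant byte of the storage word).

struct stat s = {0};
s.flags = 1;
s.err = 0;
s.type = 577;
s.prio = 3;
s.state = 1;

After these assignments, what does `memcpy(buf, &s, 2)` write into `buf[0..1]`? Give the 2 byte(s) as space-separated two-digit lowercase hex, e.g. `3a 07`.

[14+:2] flags=1 & 0x3 = 0x1; word=0x4000
[13+:1] err=0 & 0x1 = 0x0; word=0x4000
[3+:10] type=577 & 0x3ff = 0x241; word=0x5208
[1+:2] prio=3 & 0x3 = 0x3; word=0x520e
[0+:1] state=1 & 0x1 = 0x1; word=0x520f
word = 0x520f → big-endian bytes:
  [0]=0x52  [1]=0x0f

52 0f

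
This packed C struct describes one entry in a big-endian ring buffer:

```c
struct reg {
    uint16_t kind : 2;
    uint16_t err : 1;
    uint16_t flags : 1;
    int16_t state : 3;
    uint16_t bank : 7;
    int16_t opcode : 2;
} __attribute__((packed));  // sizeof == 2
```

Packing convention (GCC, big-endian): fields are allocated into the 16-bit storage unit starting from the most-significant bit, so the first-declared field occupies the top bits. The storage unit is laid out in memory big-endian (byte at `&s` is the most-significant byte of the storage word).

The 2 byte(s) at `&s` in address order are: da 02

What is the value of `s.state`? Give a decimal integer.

-3

[0]=0xda [1]=0x02 (big-endian) → word 0xda02
kind:2 @ bit 14 → (0xda02>>14)&0x3 = 0x3
err:1 @ bit 13 → (0xda02>>13)&0x1 = 0x0
flags:1 @ bit 12 → (0xda02>>12)&0x1 = 0x1
state:3 @ bit 9 → (0xda02>>9)&0x7 = 0x5  ←
bank:7 @ bit 2 → (0xda02>>2)&0x7f = 0x0
opcode:2 @ bit 0 → (0xda02>>0)&0x3 = 0x2
state signed 3b, MSB=1: 5 - 8 = -3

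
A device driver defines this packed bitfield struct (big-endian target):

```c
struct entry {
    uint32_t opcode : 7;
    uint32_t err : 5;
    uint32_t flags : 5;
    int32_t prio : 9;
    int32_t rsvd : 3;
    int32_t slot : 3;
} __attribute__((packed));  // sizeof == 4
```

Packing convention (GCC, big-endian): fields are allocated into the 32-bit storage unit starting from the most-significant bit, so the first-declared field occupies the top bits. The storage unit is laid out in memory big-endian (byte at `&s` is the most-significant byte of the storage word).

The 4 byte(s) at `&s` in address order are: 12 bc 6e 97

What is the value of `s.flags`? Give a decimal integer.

24

[0]=0x12 [1]=0xbc [2]=0x6e [3]=0x97 (big-endian) → word 0x12bc6e97
opcode [25+:7] = (word>>25) & 0x7f = 9
err [20+:5] = (word>>20) & 0x1f = 11
flags [15+:5] = (word>>15) & 0x1f = 24  ←
prio [6+:9] = (word>>6) & 0x1ff = 442
rsvd [3+:3] = (word>>3) & 0x7 = 2
slot [0+:3] = (word>>0) & 0x7 = 7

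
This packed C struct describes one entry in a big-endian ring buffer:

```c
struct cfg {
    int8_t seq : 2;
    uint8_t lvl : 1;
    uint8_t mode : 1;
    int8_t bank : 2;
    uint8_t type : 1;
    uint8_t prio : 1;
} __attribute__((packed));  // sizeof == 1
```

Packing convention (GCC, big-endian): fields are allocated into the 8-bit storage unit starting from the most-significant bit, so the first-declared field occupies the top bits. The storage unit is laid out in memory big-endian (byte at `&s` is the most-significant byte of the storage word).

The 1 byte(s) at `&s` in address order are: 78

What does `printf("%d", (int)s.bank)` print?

[0]=0x78 (big-endian) → word 0x78
seq:2 @ bit 6 → (0x78>>6)&0x3 = 0x1
lvl:1 @ bit 5 → (0x78>>5)&0x1 = 0x1
mode:1 @ bit 4 → (0x78>>4)&0x1 = 0x1
bank:2 @ bit 2 → (0x78>>2)&0x3 = 0x2  ←
type:1 @ bit 1 → (0x78>>1)&0x1 = 0x0
prio:1 @ bit 0 → (0x78>>0)&0x1 = 0x0
bank signed 2b, MSB=1: 2 - 4 = -2

-2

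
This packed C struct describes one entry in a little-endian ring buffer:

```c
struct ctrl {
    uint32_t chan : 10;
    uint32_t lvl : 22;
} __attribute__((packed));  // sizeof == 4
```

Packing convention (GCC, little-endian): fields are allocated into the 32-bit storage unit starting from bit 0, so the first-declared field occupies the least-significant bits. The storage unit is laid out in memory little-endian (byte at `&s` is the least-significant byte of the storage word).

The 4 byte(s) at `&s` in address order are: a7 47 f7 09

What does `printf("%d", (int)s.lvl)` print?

[0]=0xa7 [1]=0x47 [2]=0xf7 [3]=0x09 (little-endian) → word 0x09f747a7
chan [0+:10] = (word>>0) & 0x3ff = 935
lvl [10+:22] = (word>>10) & 0x3fffff = 163281  ←

163281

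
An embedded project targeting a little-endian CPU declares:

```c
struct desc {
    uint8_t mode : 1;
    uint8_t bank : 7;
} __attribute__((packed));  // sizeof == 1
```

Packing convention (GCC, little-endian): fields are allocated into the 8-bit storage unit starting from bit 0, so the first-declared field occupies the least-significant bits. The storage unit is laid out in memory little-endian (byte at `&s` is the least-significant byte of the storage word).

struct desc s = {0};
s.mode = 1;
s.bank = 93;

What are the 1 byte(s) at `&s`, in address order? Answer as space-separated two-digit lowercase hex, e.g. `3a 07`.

mode:1 = 1 → 0x1 << 0 → word 0x01
bank:7 = 93 → 0x5d << 1 → word 0xbb
word = 0xbb → little-endian bytes:
  [0]=0xbb

bb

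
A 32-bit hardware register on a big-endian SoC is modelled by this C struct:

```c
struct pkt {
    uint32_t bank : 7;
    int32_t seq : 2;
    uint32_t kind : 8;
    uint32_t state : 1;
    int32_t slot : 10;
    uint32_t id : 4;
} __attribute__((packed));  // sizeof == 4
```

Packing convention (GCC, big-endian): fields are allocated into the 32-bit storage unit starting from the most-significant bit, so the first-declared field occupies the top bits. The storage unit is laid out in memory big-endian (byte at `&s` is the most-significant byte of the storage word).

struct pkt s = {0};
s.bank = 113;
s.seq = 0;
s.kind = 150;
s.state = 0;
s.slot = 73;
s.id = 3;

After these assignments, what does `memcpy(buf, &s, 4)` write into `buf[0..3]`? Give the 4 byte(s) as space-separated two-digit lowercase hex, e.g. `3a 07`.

e2 4b 04 93

[25+:7] bank=113 & 0x7f = 0x71; word=0xe2000000
[23+:2] seq=0 & 0x3 = 0x0; word=0xe2000000
[15+:8] kind=150 & 0xff = 0x96; word=0xe24b0000
[14+:1] state=0 & 0x1 = 0x0; word=0xe24b0000
[4+:10] slot=73 & 0x3ff = 0x49; word=0xe24b0490
[0+:4] id=3 & 0xf = 0x3; word=0xe24b0493
word = 0xe24b0493 → big-endian bytes:
  [0]=0xe2  [1]=0x4b  [2]=0x04  [3]=0x93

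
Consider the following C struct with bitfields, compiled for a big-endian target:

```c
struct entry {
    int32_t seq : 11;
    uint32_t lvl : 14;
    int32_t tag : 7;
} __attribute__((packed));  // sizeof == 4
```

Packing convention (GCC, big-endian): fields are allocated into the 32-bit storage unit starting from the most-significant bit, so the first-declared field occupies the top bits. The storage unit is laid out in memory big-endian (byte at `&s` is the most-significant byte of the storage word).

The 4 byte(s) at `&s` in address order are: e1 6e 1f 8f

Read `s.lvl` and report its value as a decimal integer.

7231

[0]=0xe1 [1]=0x6e [2]=0x1f [3]=0x8f (big-endian) → word 0xe16e1f8f
seq:11 @ bit 21 → (0xe16e1f8f>>21)&0x7ff = 0x70b
lvl:14 @ bit 7 → (0xe16e1f8f>>7)&0x3fff = 0x1c3f  ←
tag:7 @ bit 0 → (0xe16e1f8f>>0)&0x7f = 0xf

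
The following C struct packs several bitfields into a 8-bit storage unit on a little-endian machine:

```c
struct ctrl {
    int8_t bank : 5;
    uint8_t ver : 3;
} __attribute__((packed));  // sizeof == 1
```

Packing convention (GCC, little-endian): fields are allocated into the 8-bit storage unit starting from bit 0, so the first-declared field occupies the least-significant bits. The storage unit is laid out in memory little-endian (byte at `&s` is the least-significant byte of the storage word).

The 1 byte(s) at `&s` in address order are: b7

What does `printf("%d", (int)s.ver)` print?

5

[0]=0xb7 (little-endian) → word 0xb7
bank:5 @ bit 0 → (0xb7>>0)&0x1f = 0x17
ver:3 @ bit 5 → (0xb7>>5)&0x7 = 0x5  ←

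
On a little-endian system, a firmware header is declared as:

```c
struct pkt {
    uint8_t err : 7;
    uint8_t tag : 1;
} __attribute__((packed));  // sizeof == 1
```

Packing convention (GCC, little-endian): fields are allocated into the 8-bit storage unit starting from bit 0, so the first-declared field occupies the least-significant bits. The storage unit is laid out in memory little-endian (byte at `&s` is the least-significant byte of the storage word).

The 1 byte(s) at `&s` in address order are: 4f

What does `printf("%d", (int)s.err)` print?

[0]=0x4f (little-endian) → word 0x4f
err:7 @ bit 0 → (0x4f>>0)&0x7f = 0x4f  ←
tag:1 @ bit 7 → (0x4f>>7)&0x1 = 0x0

79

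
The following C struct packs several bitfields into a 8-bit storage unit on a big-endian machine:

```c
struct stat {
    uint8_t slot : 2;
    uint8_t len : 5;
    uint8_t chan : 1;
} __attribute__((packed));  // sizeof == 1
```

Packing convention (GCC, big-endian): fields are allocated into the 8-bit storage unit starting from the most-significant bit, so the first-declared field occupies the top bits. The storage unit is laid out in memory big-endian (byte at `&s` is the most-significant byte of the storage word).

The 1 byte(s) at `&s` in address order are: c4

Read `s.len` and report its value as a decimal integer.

[0]=0xc4 (big-endian) → word 0xc4
slot:2 @ bit 6 → (0xc4>>6)&0x3 = 0x3
len:5 @ bit 1 → (0xc4>>1)&0x1f = 0x2  ←
chan:1 @ bit 0 → (0xc4>>0)&0x1 = 0x0

2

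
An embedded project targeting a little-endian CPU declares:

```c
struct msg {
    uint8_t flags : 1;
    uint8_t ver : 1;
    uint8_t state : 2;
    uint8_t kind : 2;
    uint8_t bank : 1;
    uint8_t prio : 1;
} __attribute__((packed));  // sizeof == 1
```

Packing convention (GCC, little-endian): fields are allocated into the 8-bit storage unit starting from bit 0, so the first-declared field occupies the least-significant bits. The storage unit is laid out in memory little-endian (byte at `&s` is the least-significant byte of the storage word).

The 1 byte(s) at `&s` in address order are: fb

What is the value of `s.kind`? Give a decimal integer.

3

[0]=0xfb (little-endian) → word 0xfb
flags:1 @ bit 0 → (0xfb>>0)&0x1 = 0x1
ver:1 @ bit 1 → (0xfb>>1)&0x1 = 0x1
state:2 @ bit 2 → (0xfb>>2)&0x3 = 0x2
kind:2 @ bit 4 → (0xfb>>4)&0x3 = 0x3  ←
bank:1 @ bit 6 → (0xfb>>6)&0x1 = 0x1
prio:1 @ bit 7 → (0xfb>>7)&0x1 = 0x1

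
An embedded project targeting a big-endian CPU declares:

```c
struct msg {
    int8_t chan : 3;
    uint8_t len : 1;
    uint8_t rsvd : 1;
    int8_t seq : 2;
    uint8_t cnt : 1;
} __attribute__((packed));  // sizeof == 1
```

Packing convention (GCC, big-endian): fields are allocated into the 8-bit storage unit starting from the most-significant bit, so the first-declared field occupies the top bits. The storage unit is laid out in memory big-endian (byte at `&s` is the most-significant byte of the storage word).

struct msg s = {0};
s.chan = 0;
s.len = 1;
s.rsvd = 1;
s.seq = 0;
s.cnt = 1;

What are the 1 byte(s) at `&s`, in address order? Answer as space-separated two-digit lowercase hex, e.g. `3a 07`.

chan:3 = 0 → 0x0 << 5 → word 0x00
len:1 = 1 → 0x1 << 4 → word 0x10
rsvd:1 = 1 → 0x1 << 3 → word 0x18
seq:2 = 0 → 0x0 << 1 → word 0x18
cnt:1 = 1 → 0x1 << 0 → word 0x19
word = 0x19 → big-endian bytes:
  [0]=0x19

19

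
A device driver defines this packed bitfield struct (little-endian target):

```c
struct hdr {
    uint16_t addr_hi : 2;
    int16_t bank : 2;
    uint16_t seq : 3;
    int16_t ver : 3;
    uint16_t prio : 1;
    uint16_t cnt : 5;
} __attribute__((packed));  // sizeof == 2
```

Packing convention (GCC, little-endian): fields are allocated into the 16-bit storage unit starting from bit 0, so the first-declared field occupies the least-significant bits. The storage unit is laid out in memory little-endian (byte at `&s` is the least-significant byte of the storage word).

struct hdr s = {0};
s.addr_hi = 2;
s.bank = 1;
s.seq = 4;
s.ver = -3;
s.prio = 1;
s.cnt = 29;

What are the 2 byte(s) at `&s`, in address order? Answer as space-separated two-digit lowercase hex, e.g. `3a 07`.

[0+:2] addr_hi=2 & 0x3 = 0x2; word=0x0002
[2+:2] bank=1 & 0x3 = 0x1; word=0x0006
[4+:3] seq=4 & 0x7 = 0x4; word=0x0046
[7+:3] ver=-3 & 0x7 = 0x5; word=0x02c6
[10+:1] prio=1 & 0x1 = 0x1; word=0x06c6
[11+:5] cnt=29 & 0x1f = 0x1d; word=0xeec6
word = 0xeec6 → little-endian bytes:
  [0]=0xc6  [1]=0xee

c6 ee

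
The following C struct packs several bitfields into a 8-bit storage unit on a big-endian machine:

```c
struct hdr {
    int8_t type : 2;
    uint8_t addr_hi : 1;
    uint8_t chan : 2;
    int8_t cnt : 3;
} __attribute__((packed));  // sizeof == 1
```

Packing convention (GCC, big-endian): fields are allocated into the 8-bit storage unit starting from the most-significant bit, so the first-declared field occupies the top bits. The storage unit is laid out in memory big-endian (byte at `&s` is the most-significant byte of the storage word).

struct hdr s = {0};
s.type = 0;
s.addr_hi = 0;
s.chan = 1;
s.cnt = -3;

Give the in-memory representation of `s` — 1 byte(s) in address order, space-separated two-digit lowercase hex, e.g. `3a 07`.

0d

type:2 = 0 → 0x0 << 6 → word 0x00
addr_hi:1 = 0 → 0x0 << 5 → word 0x00
chan:2 = 1 → 0x1 << 3 → word 0x08
cnt:3 = -3 → 0x5 << 0 → word 0x0d
word = 0x0d → big-endian bytes:
  [0]=0x0d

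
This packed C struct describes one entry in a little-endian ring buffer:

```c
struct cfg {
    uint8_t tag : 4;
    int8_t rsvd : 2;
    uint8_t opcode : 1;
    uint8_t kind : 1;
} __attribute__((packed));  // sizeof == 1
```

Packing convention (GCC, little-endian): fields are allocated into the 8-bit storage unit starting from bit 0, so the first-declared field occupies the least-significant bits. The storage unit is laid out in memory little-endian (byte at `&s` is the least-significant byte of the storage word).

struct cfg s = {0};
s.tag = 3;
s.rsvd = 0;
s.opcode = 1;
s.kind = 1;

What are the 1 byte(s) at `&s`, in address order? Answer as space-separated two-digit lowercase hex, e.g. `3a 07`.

c3

tag (4b) val=3 bits=0x3 at bit 0: 0x03
rsvd (2b) val=0 bits=0x0 at bit 4: 0x03
opcode (1b) val=1 bits=0x1 at bit 6: 0x43
kind (1b) val=1 bits=0x1 at bit 7: 0xc3
word = 0xc3 → little-endian bytes:
  [0]=0xc3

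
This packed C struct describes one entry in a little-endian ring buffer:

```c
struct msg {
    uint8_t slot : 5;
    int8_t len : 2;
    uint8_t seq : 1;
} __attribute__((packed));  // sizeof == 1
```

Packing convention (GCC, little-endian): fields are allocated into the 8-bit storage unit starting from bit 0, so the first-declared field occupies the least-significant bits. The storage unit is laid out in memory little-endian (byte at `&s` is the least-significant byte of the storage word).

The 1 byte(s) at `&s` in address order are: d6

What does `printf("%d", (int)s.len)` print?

[0]=0xd6 (little-endian) → word 0xd6
slot [0+:5] = (word>>0) & 0x1f = 22
len [5+:2] = (word>>5) & 0x3 = 2  ←
seq [7+:1] = (word>>7) & 0x1 = 1
len signed 2b, MSB=1: 2 - 4 = -2

-2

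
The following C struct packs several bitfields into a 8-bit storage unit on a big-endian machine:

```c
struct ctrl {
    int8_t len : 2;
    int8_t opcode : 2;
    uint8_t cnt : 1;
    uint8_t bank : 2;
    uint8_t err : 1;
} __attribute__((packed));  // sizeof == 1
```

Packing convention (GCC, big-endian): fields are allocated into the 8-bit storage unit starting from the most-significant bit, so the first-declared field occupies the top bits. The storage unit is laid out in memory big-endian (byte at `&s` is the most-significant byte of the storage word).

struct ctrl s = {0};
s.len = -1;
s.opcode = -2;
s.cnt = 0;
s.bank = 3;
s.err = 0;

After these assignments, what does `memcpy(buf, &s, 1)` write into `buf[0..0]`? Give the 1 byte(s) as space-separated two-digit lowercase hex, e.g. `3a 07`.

len:2 = -1 → 0x3 << 6 → word 0xc0
opcode:2 = -2 → 0x2 << 4 → word 0xe0
cnt:1 = 0 → 0x0 << 3 → word 0xe0
bank:2 = 3 → 0x3 << 1 → word 0xe6
err:1 = 0 → 0x0 << 0 → word 0xe6
word = 0xe6 → big-endian bytes:
  [0]=0xe6

e6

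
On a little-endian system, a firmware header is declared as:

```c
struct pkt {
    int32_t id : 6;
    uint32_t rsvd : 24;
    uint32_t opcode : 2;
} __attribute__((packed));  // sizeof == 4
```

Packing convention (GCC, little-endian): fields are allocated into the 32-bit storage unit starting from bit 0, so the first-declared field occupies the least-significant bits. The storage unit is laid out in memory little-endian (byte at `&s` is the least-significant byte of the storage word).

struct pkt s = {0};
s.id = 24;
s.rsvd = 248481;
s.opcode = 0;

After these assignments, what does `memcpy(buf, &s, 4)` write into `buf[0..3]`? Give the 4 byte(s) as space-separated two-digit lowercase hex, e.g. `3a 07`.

58 a8 f2 00

id:6 = 24 → 0x18 << 0 → word 0x00000018
rsvd:24 = 248481 → 0x3caa1 << 6 → word 0x00f2a858
opcode:2 = 0 → 0x0 << 30 → word 0x00f2a858
word = 0x00f2a858 → little-endian bytes:
  [0]=0x58  [1]=0xa8  [2]=0xf2  [3]=0x00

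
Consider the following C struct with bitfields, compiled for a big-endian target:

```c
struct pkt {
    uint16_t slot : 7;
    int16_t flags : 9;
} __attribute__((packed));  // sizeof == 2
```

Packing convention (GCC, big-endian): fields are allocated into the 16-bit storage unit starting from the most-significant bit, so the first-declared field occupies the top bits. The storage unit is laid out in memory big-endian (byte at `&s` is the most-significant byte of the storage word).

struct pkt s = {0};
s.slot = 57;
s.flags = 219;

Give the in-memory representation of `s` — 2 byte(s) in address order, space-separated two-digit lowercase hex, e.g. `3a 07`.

slot (7b) val=57 bits=0x39 at bit 9: 0x7200
flags (9b) val=219 bits=0xdb at bit 0: 0x72db
word = 0x72db → big-endian bytes:
  [0]=0x72  [1]=0xdb

72 db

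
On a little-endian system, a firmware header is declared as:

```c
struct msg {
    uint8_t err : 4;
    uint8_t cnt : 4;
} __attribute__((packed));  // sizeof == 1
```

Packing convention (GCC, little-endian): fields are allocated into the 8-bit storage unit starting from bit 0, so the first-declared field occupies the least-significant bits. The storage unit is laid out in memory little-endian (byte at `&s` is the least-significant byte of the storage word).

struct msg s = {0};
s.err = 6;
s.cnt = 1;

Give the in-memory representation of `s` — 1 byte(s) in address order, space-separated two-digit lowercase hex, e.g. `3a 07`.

[0+:4] err=6 & 0xf = 0x6; word=0x06
[4+:4] cnt=1 & 0xf = 0x1; word=0x16
word = 0x16 → little-endian bytes:
  [0]=0x16

16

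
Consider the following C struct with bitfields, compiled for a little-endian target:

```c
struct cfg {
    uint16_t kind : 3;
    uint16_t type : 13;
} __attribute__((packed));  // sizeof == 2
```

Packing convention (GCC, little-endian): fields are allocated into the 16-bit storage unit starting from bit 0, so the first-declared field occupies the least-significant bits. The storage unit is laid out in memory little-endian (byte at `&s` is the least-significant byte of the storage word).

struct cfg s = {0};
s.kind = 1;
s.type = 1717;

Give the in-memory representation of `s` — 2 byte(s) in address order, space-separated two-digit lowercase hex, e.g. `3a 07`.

kind:3 = 1 → 0x1 << 0 → word 0x0001
type:13 = 1717 → 0x6b5 << 3 → word 0x35a9
word = 0x35a9 → little-endian bytes:
  [0]=0xa9  [1]=0x35

a9 35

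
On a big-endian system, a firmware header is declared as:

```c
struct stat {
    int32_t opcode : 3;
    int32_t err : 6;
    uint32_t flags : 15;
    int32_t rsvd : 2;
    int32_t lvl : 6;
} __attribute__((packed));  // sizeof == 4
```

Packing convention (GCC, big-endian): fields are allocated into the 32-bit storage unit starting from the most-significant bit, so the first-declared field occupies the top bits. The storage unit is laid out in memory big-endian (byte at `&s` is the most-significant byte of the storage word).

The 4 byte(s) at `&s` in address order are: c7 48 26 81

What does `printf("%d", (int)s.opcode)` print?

[0]=0xc7 [1]=0x48 [2]=0x26 [3]=0x81 (big-endian) → word 0xc7482681
opcode [29+:3] = (word>>29) & 0x7 = 6  ←
err [23+:6] = (word>>23) & 0x3f = 14
flags [8+:15] = (word>>8) & 0x7fff = 18470
rsvd [6+:2] = (word>>6) & 0x3 = 2
lvl [0+:6] = (word>>0) & 0x3f = 1
opcode signed 3b, MSB=1: 6 - 8 = -2

-2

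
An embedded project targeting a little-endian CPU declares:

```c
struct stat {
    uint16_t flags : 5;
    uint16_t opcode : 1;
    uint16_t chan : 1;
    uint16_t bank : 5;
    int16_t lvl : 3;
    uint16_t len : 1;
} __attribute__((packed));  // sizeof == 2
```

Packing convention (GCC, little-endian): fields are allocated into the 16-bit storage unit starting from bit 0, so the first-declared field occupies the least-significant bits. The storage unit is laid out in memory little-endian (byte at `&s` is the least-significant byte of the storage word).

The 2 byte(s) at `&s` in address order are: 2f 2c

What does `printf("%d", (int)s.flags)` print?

15

[0]=0x2f [1]=0x2c (little-endian) → word 0x2c2f
flags [0+:5] = (word>>0) & 0x1f = 15  ←
opcode [5+:1] = (word>>5) & 0x1 = 1
chan [6+:1] = (word>>6) & 0x1 = 0
bank [7+:5] = (word>>7) & 0x1f = 24
lvl [12+:3] = (word>>12) & 0x7 = 2
len [15+:1] = (word>>15) & 0x1 = 0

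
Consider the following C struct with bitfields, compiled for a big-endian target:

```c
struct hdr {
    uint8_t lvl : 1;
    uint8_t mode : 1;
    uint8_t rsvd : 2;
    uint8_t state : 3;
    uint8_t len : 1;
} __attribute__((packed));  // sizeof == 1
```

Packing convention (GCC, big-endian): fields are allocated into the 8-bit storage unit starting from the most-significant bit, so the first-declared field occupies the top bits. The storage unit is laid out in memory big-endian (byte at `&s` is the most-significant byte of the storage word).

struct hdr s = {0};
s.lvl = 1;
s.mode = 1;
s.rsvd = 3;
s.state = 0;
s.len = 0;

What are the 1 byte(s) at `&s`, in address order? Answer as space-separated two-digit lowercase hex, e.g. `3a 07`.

[7+:1] lvl=1 & 0x1 = 0x1; word=0x80
[6+:1] mode=1 & 0x1 = 0x1; word=0xc0
[4+:2] rsvd=3 & 0x3 = 0x3; word=0xf0
[1+:3] state=0 & 0x7 = 0x0; word=0xf0
[0+:1] len=0 & 0x1 = 0x0; word=0xf0
word = 0xf0 → big-endian bytes:
  [0]=0xf0

f0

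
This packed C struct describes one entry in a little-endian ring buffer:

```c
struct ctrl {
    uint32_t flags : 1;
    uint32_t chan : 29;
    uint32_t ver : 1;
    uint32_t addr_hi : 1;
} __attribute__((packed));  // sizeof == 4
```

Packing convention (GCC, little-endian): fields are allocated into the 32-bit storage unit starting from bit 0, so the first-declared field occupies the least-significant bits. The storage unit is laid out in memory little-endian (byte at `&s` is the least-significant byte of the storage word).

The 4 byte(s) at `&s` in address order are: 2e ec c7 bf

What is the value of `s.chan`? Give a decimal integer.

535033367

[0]=0x2e [1]=0xec [2]=0xc7 [3]=0xbf (little-endian) → word 0xbfc7ec2e
flags [0+:1] = (word>>0) & 0x1 = 0
chan [1+:29] = (word>>1) & 0x1fffffff = 535033367  ←
ver [30+:1] = (word>>30) & 0x1 = 0
addr_hi [31+:1] = (word>>31) & 0x1 = 1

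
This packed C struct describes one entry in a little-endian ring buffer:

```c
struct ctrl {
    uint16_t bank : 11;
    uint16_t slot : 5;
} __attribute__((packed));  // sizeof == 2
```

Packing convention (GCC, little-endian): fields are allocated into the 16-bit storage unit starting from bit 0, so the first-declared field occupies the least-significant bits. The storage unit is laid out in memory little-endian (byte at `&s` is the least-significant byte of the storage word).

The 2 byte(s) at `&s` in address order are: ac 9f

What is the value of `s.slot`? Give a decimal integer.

19

[0]=0xac [1]=0x9f (little-endian) → word 0x9fac
bank:11 @ bit 0 → (0x9fac>>0)&0x7ff = 0x7ac
slot:5 @ bit 11 → (0x9fac>>11)&0x1f = 0x13  ←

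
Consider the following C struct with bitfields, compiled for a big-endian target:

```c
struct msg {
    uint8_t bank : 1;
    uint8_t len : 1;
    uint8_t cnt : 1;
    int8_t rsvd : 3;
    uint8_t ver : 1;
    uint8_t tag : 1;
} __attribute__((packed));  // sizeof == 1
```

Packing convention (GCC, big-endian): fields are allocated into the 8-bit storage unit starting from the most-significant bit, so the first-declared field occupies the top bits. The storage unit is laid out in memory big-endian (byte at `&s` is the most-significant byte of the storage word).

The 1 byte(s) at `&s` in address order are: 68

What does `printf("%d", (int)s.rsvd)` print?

[0]=0x68 (big-endian) → word 0x68
bank [7+:1] = (word>>7) & 0x1 = 0
len [6+:1] = (word>>6) & 0x1 = 1
cnt [5+:1] = (word>>5) & 0x1 = 1
rsvd [2+:3] = (word>>2) & 0x7 = 2  ←
ver [1+:1] = (word>>1) & 0x1 = 0
tag [0+:1] = (word>>0) & 0x1 = 0
rsvd signed 3b, MSB=0: value = 2

2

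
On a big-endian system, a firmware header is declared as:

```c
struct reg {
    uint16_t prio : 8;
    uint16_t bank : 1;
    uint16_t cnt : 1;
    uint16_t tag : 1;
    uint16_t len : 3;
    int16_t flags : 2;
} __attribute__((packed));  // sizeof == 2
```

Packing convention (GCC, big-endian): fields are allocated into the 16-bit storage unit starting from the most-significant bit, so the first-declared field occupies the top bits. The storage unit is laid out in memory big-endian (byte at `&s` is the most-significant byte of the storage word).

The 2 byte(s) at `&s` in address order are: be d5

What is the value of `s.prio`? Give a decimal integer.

190

[0]=0xbe [1]=0xd5 (big-endian) → word 0xbed5
prio [8+:8] = (word>>8) & 0xff = 190  ←
bank [7+:1] = (word>>7) & 0x1 = 1
cnt [6+:1] = (word>>6) & 0x1 = 1
tag [5+:1] = (word>>5) & 0x1 = 0
len [2+:3] = (word>>2) & 0x7 = 5
flags [0+:2] = (word>>0) & 0x3 = 1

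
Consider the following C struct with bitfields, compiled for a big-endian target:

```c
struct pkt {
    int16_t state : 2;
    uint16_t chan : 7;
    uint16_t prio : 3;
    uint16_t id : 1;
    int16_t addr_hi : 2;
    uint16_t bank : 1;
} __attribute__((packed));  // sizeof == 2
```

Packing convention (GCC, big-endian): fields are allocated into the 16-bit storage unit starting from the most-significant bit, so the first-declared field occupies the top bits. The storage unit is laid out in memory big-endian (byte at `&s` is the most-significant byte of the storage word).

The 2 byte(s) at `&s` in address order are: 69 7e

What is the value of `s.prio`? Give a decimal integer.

[0]=0x69 [1]=0x7e (big-endian) → word 0x697e
state [14+:2] = (word>>14) & 0x3 = 1
chan [7+:7] = (word>>7) & 0x7f = 82
prio [4+:3] = (word>>4) & 0x7 = 7  ←
id [3+:1] = (word>>3) & 0x1 = 1
addr_hi [1+:2] = (word>>1) & 0x3 = 3
bank [0+:1] = (word>>0) & 0x1 = 0

7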